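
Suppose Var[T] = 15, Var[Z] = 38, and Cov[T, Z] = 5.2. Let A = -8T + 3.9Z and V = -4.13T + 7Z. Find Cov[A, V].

By bilinearity, Cov[A, V] = ac·Var[T] + bd·Var[Z] + (ad+bc)·Cov[T, Z], with a=-8, b=3.9, c=-4.13, d=7.
ac·Var[T] = (-8)·(-4.13)·15 = 495.6
bd·Var[Z] = 3.9·7·38 = 1037.4
(ad+bc)·Cov[T, Z] = (-72.107)·5.2 = -374.9564
Cov[A, V] = 495.6 + 1037.4 + (-374.9564) = 1158.0436.

Cov[A, V] = 1158.0436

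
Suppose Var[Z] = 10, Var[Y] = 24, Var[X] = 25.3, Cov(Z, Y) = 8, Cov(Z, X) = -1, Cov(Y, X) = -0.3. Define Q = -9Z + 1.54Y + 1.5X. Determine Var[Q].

Var[Q] = a²·Var[Z] + b²·Var[Y] + c²·Var[X] + 2ab·Cov(Z, Y) + 2ac·Cov(Z, X) + 2bc·Cov(Y, X), with a = -9, b = 1.54, c = 1.5.
= 810 + 56.9184 + 56.925 + (-221.76) + 27 + (-1.386)
= 727.6974.

Var[Q] = 727.6974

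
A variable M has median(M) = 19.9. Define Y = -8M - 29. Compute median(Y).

A linear map preserves order up to sign, so median(Y) = a·median(M) + b = (-8)·19.9 + (-29) = -188.2.

median(Y) = -188.2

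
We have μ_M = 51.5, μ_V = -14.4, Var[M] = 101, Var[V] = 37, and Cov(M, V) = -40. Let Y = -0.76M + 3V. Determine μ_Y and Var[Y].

μ_Y = -82.34, Var[Y] = 573.7376

μ_Y = (-0.76)·μ_M + 3·μ_V = (-0.76)·51.5 + 3·(-14.4) = -82.34.
Var[Y] = a²·Var[M] + b²·Var[V] + 2ab·Cov(M, V) with a = -0.76, b = 3.
= (-0.76)²·101 + 3²·37 + 2·(-0.76)·3·(-40)
= 58.3376 + 333 + 182.4 = 573.7376.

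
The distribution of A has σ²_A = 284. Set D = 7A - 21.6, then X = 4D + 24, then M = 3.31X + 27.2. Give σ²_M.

σ²_M = 2439441.4016

σ²_D = 7²·284 = 13916.
σ²_X = 4²·13916 = 222656.
σ²_M = 3.31²·222656 = 2439441.4016.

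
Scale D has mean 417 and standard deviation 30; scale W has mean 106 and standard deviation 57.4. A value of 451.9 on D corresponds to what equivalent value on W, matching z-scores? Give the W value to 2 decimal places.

W = 172.78

z = (451.9 − 417)/30 ≈ 1.1633.
W = 106 + z·57.4 = 106 + (451.9 − 417)·57.4/30 ≈ 172.78.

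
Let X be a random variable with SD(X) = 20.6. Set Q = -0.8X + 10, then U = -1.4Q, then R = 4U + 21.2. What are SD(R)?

SD(Q) = |-0.8|·20.6 = 16.48.
SD(U) = |-1.4|·16.48 = 23.072.
SD(R) = |4|·23.072 = 92.288.

SD(R) = 92.288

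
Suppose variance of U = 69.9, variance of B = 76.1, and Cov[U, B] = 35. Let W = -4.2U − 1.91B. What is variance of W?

variance of W = a²·variance of U + b²·variance of B + 2ab·Cov[U, B] with a = -4.2, b = -1.91.
= (-4.2)²·69.9 + (-1.91)²·76.1 + 2·(-4.2)·(-1.91)·35
= 1233.036 + 277.62041 + 561.54 = 2072.19641.

variance of W = 2072.19641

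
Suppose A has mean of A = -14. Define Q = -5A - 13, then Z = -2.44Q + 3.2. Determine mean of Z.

mean of Q = (-5)·(-14) + (-13) = 57.
mean of Z = (-2.44)·57 + 3.2 = -135.88.

mean of Z = -135.88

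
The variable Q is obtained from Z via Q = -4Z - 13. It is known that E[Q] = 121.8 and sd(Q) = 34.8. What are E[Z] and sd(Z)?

E[Z] = -33.7, sd(Z) = 8.7

From Q = -4Z - 13: E[Q] = a·E[Z] + b, so E[Z] = (E[Q] − b)/a = (121.8 − (-13))/(-4) = -33.7.
sd(Q) = |a|·sd(Z), so sd(Z) = 34.8/|-4| = 8.7.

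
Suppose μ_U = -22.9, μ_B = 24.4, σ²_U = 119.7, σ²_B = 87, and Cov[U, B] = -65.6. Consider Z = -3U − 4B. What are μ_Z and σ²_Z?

μ_Z = -28.9, σ²_Z = 894.9

μ_Z = (-3)·μ_U + (-4)·μ_B = (-3)·(-22.9) + (-4)·24.4 = -28.9.
σ²_Z = a²·σ²_U + b²·σ²_B + 2ab·Cov[U, B] with a = -3, b = -4.
= (-3)²·119.7 + (-4)²·87 + 2·(-3)·(-4)·(-65.6)
= 1077.3 + 1392 + (-1574.4) = 894.9.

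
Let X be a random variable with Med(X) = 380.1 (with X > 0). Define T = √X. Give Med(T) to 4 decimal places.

Med(T) = 19.4962

√X is monotone on this domain, so Med(T) = √(380.1) ≈ 19.4962.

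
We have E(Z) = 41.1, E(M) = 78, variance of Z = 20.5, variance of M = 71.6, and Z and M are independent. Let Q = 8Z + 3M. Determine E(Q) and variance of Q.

E(Q) = 562.8, variance of Q = 1956.4

E(Q) = 8·E(Z) + 3·E(M) = 8·41.1 + 3·78 = 562.8.
variance of Q = a²·variance of Z + b²·variance of M + 2ab·Cov[Z, M] with a = 8, b = 3.
Independence gives Cov[Z, M] = 0.
= 8²·20.5 + 3²·71.6 + 2·8·3·0
= 1312 + 644.4 + 0 = 1956.4.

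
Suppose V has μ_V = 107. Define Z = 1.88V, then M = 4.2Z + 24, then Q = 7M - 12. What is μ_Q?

μ_Z = 1.88·107 = 201.16.
μ_M = 4.2·201.16 + 24 = 868.872.
μ_Q = 7·868.872 + (-12) = 6070.104.

μ_Q = 6070.104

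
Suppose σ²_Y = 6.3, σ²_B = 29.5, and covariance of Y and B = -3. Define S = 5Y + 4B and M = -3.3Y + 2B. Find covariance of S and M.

covariance of S and M = 141.65

By bilinearity, covariance of S and M = ac·σ²_Y + bd·σ²_B + (ad+bc)·covariance of Y and B, with a=5, b=4, c=-3.3, d=2.
ac·σ²_Y = 5·(-3.3)·6.3 = -103.95
bd·σ²_B = 4·2·29.5 = 236
(ad+bc)·covariance of Y and B = (-3.2)·(-3) = 9.6
covariance of S and M = -103.95 + 236 + 9.6 = 141.65.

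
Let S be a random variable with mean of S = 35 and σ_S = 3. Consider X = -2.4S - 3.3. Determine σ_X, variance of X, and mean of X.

σ_X = 7.2, variance of X = 51.84, mean of X = -87.3

X = -2.4S - 3.3 is linear with a = -2.4, b = -3.3.
σ_X = |a|·σ_S = |-2.4|·3 = 7.2.
variance of S = 3² = 9.
variance of X = a²·variance of S = (-2.4)²·9 = 51.84 (the additive constant -3.3 does not affect variance).
mean of X = a·mean of S + b = (-2.4)·35 + (-3.3) = -87.3.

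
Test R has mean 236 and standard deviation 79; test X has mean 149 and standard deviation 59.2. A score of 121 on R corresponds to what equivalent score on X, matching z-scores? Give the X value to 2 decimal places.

z = (121 − 236)/79 ≈ -1.4557.
X = 149 + z·59.2 = 149 + (121 − 236)·59.2/79 ≈ 62.82.

X = 62.82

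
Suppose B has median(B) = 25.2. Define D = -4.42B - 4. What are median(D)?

median(D) = -115.384

A linear map preserves order up to sign, so median(D) = a·median(B) + b = (-4.42)·25.2 + (-4) = -115.384.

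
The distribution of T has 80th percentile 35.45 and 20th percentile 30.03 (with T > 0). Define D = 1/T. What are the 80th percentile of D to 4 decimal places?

80th percentile of D = 0.0333

1/T is decreasing on T > 0, so percentile order reverses: P_{80}(D) uses P_{20}(T) = 30.03.
P_{80}(D) = 1/30.03 ≈ 0.0333.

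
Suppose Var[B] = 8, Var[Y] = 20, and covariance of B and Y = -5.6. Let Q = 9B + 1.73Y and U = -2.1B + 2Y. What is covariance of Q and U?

By bilinearity, covariance of Q and U = ac·Var[B] + bd·Var[Y] + (ad+bc)·covariance of B and Y, with a=9, b=1.73, c=-2.1, d=2.
ac·Var[B] = 9·(-2.1)·8 = -151.2
bd·Var[Y] = 1.73·2·20 = 69.2
(ad+bc)·covariance of B and Y = (14.367)·(-5.6) = -80.4552
covariance of Q and U = -151.2 + 69.2 + (-80.4552) = -162.4552.

covariance of Q and U = -162.4552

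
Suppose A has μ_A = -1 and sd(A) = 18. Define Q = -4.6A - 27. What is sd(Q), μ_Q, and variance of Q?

sd(Q) = 82.8, μ_Q = -22.4, variance of Q = 6855.84

Q = -4.6A - 27 is linear with a = -4.6, b = -27.
sd(Q) = |a|·sd(A) = |-4.6|·18 = 82.8.
μ_Q = a·μ_A + b = (-4.6)·(-1) + (-27) = -22.4.
variance of A = 18² = 324.
variance of Q = a²·variance of A = (-4.6)²·324 = 6855.84 (the additive constant -27 does not affect variance).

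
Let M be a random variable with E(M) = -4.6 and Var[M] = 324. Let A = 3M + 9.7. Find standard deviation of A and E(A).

standard deviation of A = 54, E(A) = -4.1

A = 3M + 9.7 is linear with a = 3, b = 9.7.
standard deviation of M = √324 = 18.
standard deviation of A = |a|·standard deviation of M = |3|·18 = 54.
E(A) = a·E(M) + b = 3·(-4.6) + 9.7 = -4.1.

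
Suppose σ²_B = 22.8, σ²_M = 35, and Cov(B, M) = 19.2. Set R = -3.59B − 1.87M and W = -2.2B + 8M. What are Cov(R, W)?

Cov(R, W) = -815.9608

By bilinearity, Cov(R, W) = ac·σ²_B + bd·σ²_M + (ad+bc)·Cov(B, M), with a=-3.59, b=-1.87, c=-2.2, d=8.
ac·σ²_B = (-3.59)·(-2.2)·22.8 = 180.0744
bd·σ²_M = (-1.87)·8·35 = -523.6
(ad+bc)·Cov(B, M) = (-24.606)·19.2 = -472.4352
Cov(R, W) = 180.0744 + (-523.6) + (-472.4352) = -815.9608.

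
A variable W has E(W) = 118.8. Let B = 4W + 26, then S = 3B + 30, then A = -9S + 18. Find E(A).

E(A) = -13784.4

E(B) = 4·118.8 + 26 = 501.2.
E(S) = 3·501.2 + 30 = 1533.6.
E(A) = (-9)·1533.6 + 18 = -13784.4.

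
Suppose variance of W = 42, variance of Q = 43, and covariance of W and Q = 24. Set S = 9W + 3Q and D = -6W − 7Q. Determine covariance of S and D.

By bilinearity, covariance of S and D = ac·variance of W + bd·variance of Q + (ad+bc)·covariance of W and Q, with a=9, b=3, c=-6, d=-7.
ac·variance of W = 9·(-6)·42 = -2268
bd·variance of Q = 3·(-7)·43 = -903
(ad+bc)·covariance of W and Q = (-81)·24 = -1944
covariance of S and D = -2268 + (-903) + (-1944) = -5115.

covariance of S and D = -5115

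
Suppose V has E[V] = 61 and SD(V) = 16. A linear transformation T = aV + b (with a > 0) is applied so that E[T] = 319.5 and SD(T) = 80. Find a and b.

SD(T) = a·SD(V) (a > 0), so a = 80/16 = 5.
E[T] = a·E[V] + b, so b = 319.5 − 5·61 = 14.5.

a = 5, b = 14.5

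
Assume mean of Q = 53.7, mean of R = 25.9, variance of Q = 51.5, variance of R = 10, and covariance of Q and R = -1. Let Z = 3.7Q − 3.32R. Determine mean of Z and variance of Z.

mean of Z = 3.7·mean of Q + (-3.32)·mean of R = 3.7·53.7 + (-3.32)·25.9 = 112.702.
variance of Z = a²·variance of Q + b²·variance of R + 2ab·covariance of Q and R with a = 3.7, b = -3.32.
= 3.7²·51.5 + (-3.32)²·10 + 2·3.7·(-3.32)·(-1)
= 705.035 + 110.224 + 24.568 = 839.827.

mean of Z = 112.702, variance of Z = 839.827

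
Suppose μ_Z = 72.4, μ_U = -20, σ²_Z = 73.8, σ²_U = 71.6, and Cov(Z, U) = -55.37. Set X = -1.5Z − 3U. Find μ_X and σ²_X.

μ_X = -48.6, σ²_X = 312.12

μ_X = (-1.5)·μ_Z + (-3)·μ_U = (-1.5)·72.4 + (-3)·(-20) = -48.6.
σ²_X = a²·σ²_Z + b²·σ²_U + 2ab·Cov(Z, U) with a = -1.5, b = -3.
= (-1.5)²·73.8 + (-3)²·71.6 + 2·(-1.5)·(-3)·(-55.37)
= 166.05 + 644.4 + (-498.33) = 312.12.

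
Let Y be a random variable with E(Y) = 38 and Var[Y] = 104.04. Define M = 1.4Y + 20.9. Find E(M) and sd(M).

M = 1.4Y + 20.9 is linear with a = 1.4, b = 20.9.
E(M) = a·E(Y) + b = 1.4·38 + 20.9 = 74.1.
sd(Y) = √104.04 = 10.2.
sd(M) = |a|·sd(Y) = |1.4|·10.2 = 14.28.

E(M) = 74.1, sd(M) = 14.28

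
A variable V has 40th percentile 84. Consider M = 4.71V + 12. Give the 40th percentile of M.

Since a = 4.71 > 0 the transformation is increasing, so the 40th percentile of M = a·(P_{40} of V) + b = 4.71·84 + 12 = 407.64.

40th percentile of M = 407.64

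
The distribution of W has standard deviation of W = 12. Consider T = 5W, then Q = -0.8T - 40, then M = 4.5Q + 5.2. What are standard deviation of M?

standard deviation of T = |5|·12 = 60.
standard deviation of Q = |-0.8|·60 = 48.
standard deviation of M = |4.5|·48 = 216.

standard deviation of M = 216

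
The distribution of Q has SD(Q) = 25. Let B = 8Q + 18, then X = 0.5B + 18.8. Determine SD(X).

SD(X) = 100

SD(B) = |8|·25 = 200.
SD(X) = |0.5|·200 = 100.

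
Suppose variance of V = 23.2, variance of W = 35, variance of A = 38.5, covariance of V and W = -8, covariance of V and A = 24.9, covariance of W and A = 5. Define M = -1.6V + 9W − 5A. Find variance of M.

variance of M = a²·variance of V + b²·variance of W + c²·variance of A + 2ab·covariance of V and W + 2ac·covariance of V and A + 2bc·covariance of W and A, with a = -1.6, b = 9, c = -5.
= 59.392 + 2835 + 962.5 + 230.4 + 398.4 + (-450)
= 4035.692.

variance of M = 4035.692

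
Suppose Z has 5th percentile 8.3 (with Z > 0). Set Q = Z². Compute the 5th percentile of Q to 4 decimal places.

5th percentile of Q = 68.89

Z² is increasing, so P_{5}(Q) = g(P_{5}(Z)) = 68.89.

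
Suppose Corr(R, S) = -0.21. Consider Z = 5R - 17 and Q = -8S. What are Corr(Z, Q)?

Linear rescalings preserve |correlation|; the slopes 5 and -8 have opposite signs, so the correlation flips sign: Corr(Z, Q) = −Corr(R, S) = 0.21.

Corr(Z, Q) = 0.21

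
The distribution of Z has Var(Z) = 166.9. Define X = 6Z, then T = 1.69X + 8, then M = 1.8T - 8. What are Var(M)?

Var(X) = 6²·166.9 = 6008.4.
Var(T) = 1.69²·6008.4 = 17160.59124.
Var(M) = 1.8²·17160.59124 = 55600.3156176.

Var(M) = 55600.3156176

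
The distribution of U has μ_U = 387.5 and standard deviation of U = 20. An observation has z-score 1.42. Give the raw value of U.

U = 415.9

U = μ_U + z·standard deviation of U = 387.5 + 1.42·20 = 415.9.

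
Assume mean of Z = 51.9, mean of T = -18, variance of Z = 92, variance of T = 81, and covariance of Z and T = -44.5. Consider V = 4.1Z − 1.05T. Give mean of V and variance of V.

mean of V = 231.69, variance of V = 2018.9675

mean of V = 4.1·mean of Z + (-1.05)·mean of T = 4.1·51.9 + (-1.05)·(-18) = 231.69.
variance of V = a²·variance of Z + b²·variance of T + 2ab·covariance of Z and T with a = 4.1, b = -1.05.
= 4.1²·92 + (-1.05)²·81 + 2·4.1·(-1.05)·(-44.5)
= 1546.52 + 89.3025 + 383.145 = 2018.9675.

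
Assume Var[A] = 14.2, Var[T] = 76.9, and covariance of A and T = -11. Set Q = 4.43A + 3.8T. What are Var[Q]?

Var[Q] = 1018.76158

Var[Q] = a²·Var[A] + b²·Var[T] + 2ab·covariance of A and T with a = 4.43, b = 3.8.
= 4.43²·14.2 + 3.8²·76.9 + 2·4.43·3.8·(-11)
= 278.67358 + 1110.436 + (-370.348) = 1018.76158.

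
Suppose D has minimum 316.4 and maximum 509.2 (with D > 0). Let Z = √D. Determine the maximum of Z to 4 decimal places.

√D is increasing on this domain, so max(Z) comes from max(D) = 509.2: max(Z) = √(509.2) ≈ 22.5655.

max(Z) = 22.5655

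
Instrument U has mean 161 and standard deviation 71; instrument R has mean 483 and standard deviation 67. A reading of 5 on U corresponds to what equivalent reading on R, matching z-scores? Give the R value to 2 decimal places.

R = 335.79

z = (5 − 161)/71 ≈ -2.1972.
R = 483 + z·67 = 483 + (5 − 161)·67/71 ≈ 335.79.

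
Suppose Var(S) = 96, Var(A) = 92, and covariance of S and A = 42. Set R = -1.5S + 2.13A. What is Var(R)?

Var(R) = a²·Var(S) + b²·Var(A) + 2ab·covariance of S and A with a = -1.5, b = 2.13.
= (-1.5)²·96 + 2.13²·92 + 2·(-1.5)·2.13·42
= 216 + 417.3948 + (-268.38) = 365.0148.

Var(R) = 365.0148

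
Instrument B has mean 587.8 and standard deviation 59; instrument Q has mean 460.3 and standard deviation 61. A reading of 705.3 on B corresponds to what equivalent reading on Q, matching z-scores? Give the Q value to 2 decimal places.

Q = 581.78

z = (705.3 − 587.8)/59 ≈ 1.9915.
Q = 460.3 + z·61 = 460.3 + (705.3 − 587.8)·61/59 ≈ 581.78.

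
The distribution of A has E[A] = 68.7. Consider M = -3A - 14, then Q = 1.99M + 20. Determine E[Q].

E[Q] = -417.999

E[M] = (-3)·68.7 + (-14) = -220.1.
E[Q] = 1.99·(-220.1) + 20 = -417.999.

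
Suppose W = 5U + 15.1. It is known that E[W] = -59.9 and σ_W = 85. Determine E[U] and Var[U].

From W = 5U + 15.1: E[W] = a·E[U] + b, so E[U] = (E[W] − b)/a = (-59.9 − 15.1)/5 = -15.
Var[W] = 85² = 7225.
Var[W] = a²·Var[U], so Var[U] = 7225/5² = 289.

E[U] = -15, Var[U] = 289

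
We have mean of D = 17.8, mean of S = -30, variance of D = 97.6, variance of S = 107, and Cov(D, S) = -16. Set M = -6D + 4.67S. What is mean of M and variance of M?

mean of M = -246.9, variance of M = 6743.7923

mean of M = (-6)·mean of D + 4.67·mean of S = (-6)·17.8 + 4.67·(-30) = -246.9.
variance of M = a²·variance of D + b²·variance of S + 2ab·Cov(D, S) with a = -6, b = 4.67.
= (-6)²·97.6 + 4.67²·107 + 2·(-6)·4.67·(-16)
= 3513.6 + 2333.5523 + 896.64 = 6743.7923.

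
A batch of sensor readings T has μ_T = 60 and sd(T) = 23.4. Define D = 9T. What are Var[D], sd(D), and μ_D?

Var[D] = 44352.36, sd(D) = 210.6, μ_D = 540

D = 9T is linear with a = 9, b = 0.
Var[T] = 23.4² = 547.56.
Var[D] = a²·Var[T] = 9²·547.56 = 44352.36.
sd(D) = |a|·sd(T) = |9|·23.4 = 210.6.
μ_D = a·μ_T + b = 9·60 = 540.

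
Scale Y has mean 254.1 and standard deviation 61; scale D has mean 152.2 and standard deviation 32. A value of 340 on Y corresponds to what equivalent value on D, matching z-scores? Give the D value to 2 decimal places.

z = (340 − 254.1)/61 ≈ 1.4082.
D = 152.2 + z·32 = 152.2 + (340 − 254.1)·32/61 ≈ 197.26.

D = 197.26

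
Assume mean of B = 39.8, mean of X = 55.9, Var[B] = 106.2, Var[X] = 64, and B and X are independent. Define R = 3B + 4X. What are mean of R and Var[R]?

mean of R = 3·mean of B + 4·mean of X = 3·39.8 + 4·55.9 = 343.
Var[R] = a²·Var[B] + b²·Var[X] + 2ab·covariance of B and X with a = 3, b = 4.
Independence gives covariance of B and X = 0.
= 3²·106.2 + 4²·64 + 2·3·4·0
= 955.8 + 1024 + 0 = 1979.8.

mean of R = 343, Var[R] = 1979.8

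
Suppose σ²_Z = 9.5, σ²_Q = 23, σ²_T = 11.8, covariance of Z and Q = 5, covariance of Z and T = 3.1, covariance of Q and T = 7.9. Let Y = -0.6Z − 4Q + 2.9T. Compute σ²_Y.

σ²_Y = 300.59

σ²_Y = a²·σ²_Z + b²·σ²_Q + c²·σ²_T + 2ab·covariance of Z and Q + 2ac·covariance of Z and T + 2bc·covariance of Q and T, with a = -0.6, b = -4, c = 2.9.
= 3.42 + 368 + 99.238 + 24 + (-10.788) + (-183.28)
= 300.59.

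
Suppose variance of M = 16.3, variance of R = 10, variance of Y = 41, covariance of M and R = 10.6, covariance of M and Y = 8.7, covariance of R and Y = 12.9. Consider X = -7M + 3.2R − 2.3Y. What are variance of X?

variance of X = a²·variance of M + b²·variance of R + c²·variance of Y + 2ab·covariance of M and R + 2ac·covariance of M and Y + 2bc·covariance of R and Y, with a = -7, b = 3.2, c = -2.3.
= 798.7 + 102.4 + 216.89 + (-474.88) + 280.14 + (-189.888)
= 733.362.

variance of X = 733.362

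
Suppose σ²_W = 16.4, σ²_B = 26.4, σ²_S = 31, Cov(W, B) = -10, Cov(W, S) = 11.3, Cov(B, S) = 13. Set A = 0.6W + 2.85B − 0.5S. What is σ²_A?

σ²_A = 150.058

σ²_A = a²·σ²_W + b²·σ²_B + c²·σ²_S + 2ab·Cov(W, B) + 2ac·Cov(W, S) + 2bc·Cov(B, S), with a = 0.6, b = 2.85, c = -0.5.
= 5.904 + 214.434 + 7.75 + (-34.2) + (-6.78) + (-37.05)
= 150.058.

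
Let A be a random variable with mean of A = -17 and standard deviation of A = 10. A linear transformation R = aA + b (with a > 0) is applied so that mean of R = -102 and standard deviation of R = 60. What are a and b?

standard deviation of R = a·standard deviation of A (a > 0), so a = 60/10 = 6.
mean of R = a·mean of A + b, so b = -102 − 6·(-17) = 0.

a = 6, b = 0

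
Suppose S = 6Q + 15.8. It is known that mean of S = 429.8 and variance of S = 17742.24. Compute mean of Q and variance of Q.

mean of Q = 69, variance of Q = 492.84

From S = 6Q + 15.8: mean of S = a·mean of Q + b, so mean of Q = (mean of S − b)/a = (429.8 − 15.8)/6 = 69.
variance of S = a²·variance of Q, so variance of Q = 17742.24/6² = 492.84.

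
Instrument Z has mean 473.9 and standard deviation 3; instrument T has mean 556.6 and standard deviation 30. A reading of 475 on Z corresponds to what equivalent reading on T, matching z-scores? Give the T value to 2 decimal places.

z = (475 − 473.9)/3 ≈ 0.3667.
T = 556.6 + z·30 = 556.6 + (475 − 473.9)·30/3 = 567.60.

T = 567.60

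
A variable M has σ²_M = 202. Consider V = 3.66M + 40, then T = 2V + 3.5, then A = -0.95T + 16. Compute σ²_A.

σ²_A = 9768.339432

σ²_V = 3.66²·202 = 2705.9112.
σ²_T = 2²·2705.9112 = 10823.6448.
σ²_A = (-0.95)²·10823.6448 = 9768.339432.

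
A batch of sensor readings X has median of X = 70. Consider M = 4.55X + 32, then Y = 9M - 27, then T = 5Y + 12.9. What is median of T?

median of T = 15650.4

median of M = 4.55·70 + 32 = 350.5.
median of Y = 9·350.5 + (-27) = 3127.5.
median of T = 5·3127.5 + 12.9 = 15650.4.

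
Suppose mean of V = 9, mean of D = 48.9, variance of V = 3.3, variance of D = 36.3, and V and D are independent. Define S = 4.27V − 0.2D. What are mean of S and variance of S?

mean of S = 4.27·mean of V + (-0.2)·mean of D = 4.27·9 + (-0.2)·48.9 = 28.65.
variance of S = a²·variance of V + b²·variance of D + 2ab·covariance of V and D with a = 4.27, b = -0.2.
Independence gives covariance of V and D = 0.
= 4.27²·3.3 + (-0.2)²·36.3 + 2·4.27·(-0.2)·0
= 60.16857 + 1.452 + 0 = 61.62057.

mean of S = 28.65, variance of S = 61.62057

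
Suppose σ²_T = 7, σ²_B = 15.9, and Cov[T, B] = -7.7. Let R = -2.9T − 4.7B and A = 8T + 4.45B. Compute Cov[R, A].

By bilinearity, Cov[R, A] = ac·σ²_T + bd·σ²_B + (ad+bc)·Cov[T, B], with a=-2.9, b=-4.7, c=8, d=4.45.
ac·σ²_T = (-2.9)·8·7 = -162.4
bd·σ²_B = (-4.7)·4.45·15.9 = -332.5485
(ad+bc)·Cov[T, B] = (-50.505)·(-7.7) = 388.8885
Cov[R, A] = -162.4 + (-332.5485) + 388.8885 = -106.06.

Cov[R, A] = -106.06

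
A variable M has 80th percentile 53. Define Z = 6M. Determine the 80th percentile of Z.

80th percentile of Z = 318

Since a = 6 > 0 the transformation is increasing, so the 80th percentile of Z = a·(P_{80} of M) + b = 6·53 = 318.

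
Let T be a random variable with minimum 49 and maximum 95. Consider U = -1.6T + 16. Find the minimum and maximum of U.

min(U) = -136, max(U) = -62.4

a = -1.6 < 0, so order reverses: min(U) = a·max(T)+b = (-1.6)·95 + 16 = -136; max(U) = a·min(T)+b = (-1.6)·49 + 16 = -62.4.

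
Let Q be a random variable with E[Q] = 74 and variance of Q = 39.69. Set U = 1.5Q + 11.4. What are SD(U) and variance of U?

U = 1.5Q + 11.4 is linear with a = 1.5, b = 11.4.
SD(Q) = √39.69 = 6.3.
SD(U) = |a|·SD(Q) = |1.5|·6.3 = 9.45.
variance of U = a²·variance of Q = 1.5²·39.69 = 89.3025 (the additive constant 11.4 does not affect variance).

SD(U) = 9.45, variance of U = 89.3025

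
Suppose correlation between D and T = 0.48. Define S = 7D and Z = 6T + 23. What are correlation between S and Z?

correlation between S and Z = 0.48

Linear rescalings preserve correlation up to sign; here the slopes 7 and 6 have the same sign, so correlation between S and Z = correlation between D and T = 0.48.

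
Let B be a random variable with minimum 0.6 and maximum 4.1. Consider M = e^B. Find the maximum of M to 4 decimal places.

e^B is increasing on this domain, so max(M) comes from max(B) = 4.1: max(M) = exp(4.1) ≈ 60.3403.

max(M) = 60.3403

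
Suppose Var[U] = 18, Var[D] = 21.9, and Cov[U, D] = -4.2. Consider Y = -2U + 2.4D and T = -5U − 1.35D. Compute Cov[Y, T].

By bilinearity, Cov[Y, T] = ac·Var[U] + bd·Var[D] + (ad+bc)·Cov[U, D], with a=-2, b=2.4, c=-5, d=-1.35.
ac·Var[U] = (-2)·(-5)·18 = 180
bd·Var[D] = 2.4·(-1.35)·21.9 = -70.956
(ad+bc)·Cov[U, D] = (-9.3)·(-4.2) = 39.06
Cov[Y, T] = 180 + (-70.956) + 39.06 = 148.104.

Cov[Y, T] = 148.104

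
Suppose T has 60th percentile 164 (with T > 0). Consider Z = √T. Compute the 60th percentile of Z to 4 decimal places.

√T is increasing, so P_{60}(Z) = g(P_{60}(T)) ≈ 12.8062.

60th percentile of Z = 12.8062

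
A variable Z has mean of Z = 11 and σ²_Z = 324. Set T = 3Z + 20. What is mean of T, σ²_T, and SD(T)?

T = 3Z + 20 is linear with a = 3, b = 20.
mean of T = a·mean of Z + b = 3·11 + 20 = 53.
σ²_T = a²·σ²_Z = 3²·324 = 2916 (the additive constant 20 does not affect variance).
SD(Z) = √324 = 18.
SD(T) = |a|·SD(Z) = |3|·18 = 54.

mean of T = 53, σ²_T = 2916, SD(T) = 54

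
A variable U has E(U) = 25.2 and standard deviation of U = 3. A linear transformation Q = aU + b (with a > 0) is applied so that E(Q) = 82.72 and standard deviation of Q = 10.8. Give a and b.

standard deviation of Q = a·standard deviation of U (a > 0), so a = 10.8/3 = 3.6.
E(Q) = a·E(U) + b, so b = 82.72 − 3.6·25.2 = -8.

a = 3.6, b = -8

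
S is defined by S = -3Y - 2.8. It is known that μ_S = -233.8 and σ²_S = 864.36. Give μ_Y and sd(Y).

μ_Y = 77, sd(Y) = 9.8

From S = -3Y - 2.8: μ_S = a·μ_Y + b, so μ_Y = (μ_S − b)/a = (-233.8 − (-2.8))/(-3) = 77.
sd(S) = √864.36 = 29.4.
sd(S) = |a|·sd(Y), so sd(Y) = 29.4/|-3| = 9.8.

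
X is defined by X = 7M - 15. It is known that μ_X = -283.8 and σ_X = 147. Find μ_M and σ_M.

μ_M = -38.4, σ_M = 21

From X = 7M - 15: μ_X = a·μ_M + b, so μ_M = (μ_X − b)/a = (-283.8 − (-15))/7 = -38.4.
σ_X = |a|·σ_M, so σ_M = 147/|7| = 21.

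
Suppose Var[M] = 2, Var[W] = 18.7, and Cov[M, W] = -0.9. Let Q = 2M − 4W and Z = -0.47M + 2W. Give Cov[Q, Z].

By bilinearity, Cov[Q, Z] = ac·Var[M] + bd·Var[W] + (ad+bc)·Cov[M, W], with a=2, b=-4, c=-0.47, d=2.
ac·Var[M] = 2·(-0.47)·2 = -1.88
bd·Var[W] = (-4)·2·18.7 = -149.6
(ad+bc)·Cov[M, W] = (5.88)·(-0.9) = -5.292
Cov[Q, Z] = -1.88 + (-149.6) + (-5.292) = -156.772.

Cov[Q, Z] = -156.772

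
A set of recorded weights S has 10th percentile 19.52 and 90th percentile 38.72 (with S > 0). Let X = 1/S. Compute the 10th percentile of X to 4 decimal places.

1/S is decreasing on S > 0, so percentile order reverses: P_{10}(X) uses P_{90}(S) = 38.72.
P_{10}(X) = 1/38.72 ≈ 0.0258.

10th percentile of X = 0.0258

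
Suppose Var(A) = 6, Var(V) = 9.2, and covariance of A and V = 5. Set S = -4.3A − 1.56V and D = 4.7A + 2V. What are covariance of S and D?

covariance of S and D = -229.624

By bilinearity, covariance of S and D = ac·Var(A) + bd·Var(V) + (ad+bc)·covariance of A and V, with a=-4.3, b=-1.56, c=4.7, d=2.
ac·Var(A) = (-4.3)·4.7·6 = -121.26
bd·Var(V) = (-1.56)·2·9.2 = -28.704
(ad+bc)·covariance of A and V = (-15.932)·5 = -79.66
covariance of S and D = -121.26 + (-28.704) + (-79.66) = -229.624.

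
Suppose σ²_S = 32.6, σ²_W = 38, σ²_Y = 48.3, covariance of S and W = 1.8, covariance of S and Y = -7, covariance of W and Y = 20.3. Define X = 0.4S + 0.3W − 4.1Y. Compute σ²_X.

σ²_X = a²·σ²_S + b²·σ²_W + c²·σ²_Y + 2ab·covariance of S and W + 2ac·covariance of S and Y + 2bc·covariance of W and Y, with a = 0.4, b = 0.3, c = -4.1.
= 5.216 + 3.42 + 811.923 + 0.432 + 22.96 + (-49.938)
= 794.013.

σ²_X = 794.013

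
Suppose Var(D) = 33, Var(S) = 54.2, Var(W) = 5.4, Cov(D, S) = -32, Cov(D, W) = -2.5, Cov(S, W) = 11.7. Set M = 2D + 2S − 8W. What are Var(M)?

Var(M) = 144

Var(M) = a²·Var(D) + b²·Var(S) + c²·Var(W) + 2ab·Cov(D, S) + 2ac·Cov(D, W) + 2bc·Cov(S, W), with a = 2, b = 2, c = -8.
= 132 + 216.8 + 345.6 + (-256) + 80 + (-374.4)
= 144.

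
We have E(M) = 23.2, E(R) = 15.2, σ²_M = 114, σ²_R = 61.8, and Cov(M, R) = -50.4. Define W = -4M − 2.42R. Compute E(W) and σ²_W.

E(W) = -129.584, σ²_W = 1210.18152

E(W) = (-4)·E(M) + (-2.42)·E(R) = (-4)·23.2 + (-2.42)·15.2 = -129.584.
σ²_W = a²·σ²_M + b²·σ²_R + 2ab·Cov(M, R) with a = -4, b = -2.42.
= (-4)²·114 + (-2.42)²·61.8 + 2·(-4)·(-2.42)·(-50.4)
= 1824 + 361.92552 + (-975.744) = 1210.18152.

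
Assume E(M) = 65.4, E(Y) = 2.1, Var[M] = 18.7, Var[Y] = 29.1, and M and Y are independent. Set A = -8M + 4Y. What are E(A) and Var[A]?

E(A) = (-8)·E(M) + 4·E(Y) = (-8)·65.4 + 4·2.1 = -514.8.
Var[A] = a²·Var[M] + b²·Var[Y] + 2ab·covariance of M and Y with a = -8, b = 4.
Independence gives covariance of M and Y = 0.
= (-8)²·18.7 + 4²·29.1 + 2·(-8)·4·0
= 1196.8 + 465.6 + 0 = 1662.4.

E(A) = -514.8, Var[A] = 1662.4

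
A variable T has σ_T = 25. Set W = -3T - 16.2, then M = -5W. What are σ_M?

σ_W = |-3|·25 = 75.
σ_M = |-5|·75 = 375.

σ_M = 375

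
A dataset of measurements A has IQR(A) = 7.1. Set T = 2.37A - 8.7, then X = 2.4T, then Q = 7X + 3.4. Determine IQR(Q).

IQR(T) = |2.37|·7.1 = 16.827.
IQR(X) = |2.4|·16.827 = 40.3848.
IQR(Q) = |7|·40.3848 = 282.6936.

IQR(Q) = 282.6936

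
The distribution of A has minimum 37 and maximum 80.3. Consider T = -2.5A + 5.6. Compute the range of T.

Range of A = 80.3 − 37 = 43.3.
Range(T) = |a|·Range(A) = |-2.5|·43.3 = 108.25.

Range(T) = 108.25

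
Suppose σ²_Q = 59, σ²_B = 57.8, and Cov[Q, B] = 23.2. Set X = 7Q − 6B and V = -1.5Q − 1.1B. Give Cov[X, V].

Cov[X, V] = -207.86

By bilinearity, Cov[X, V] = ac·σ²_Q + bd·σ²_B + (ad+bc)·Cov[Q, B], with a=7, b=-6, c=-1.5, d=-1.1.
ac·σ²_Q = 7·(-1.5)·59 = -619.5
bd·σ²_B = (-6)·(-1.1)·57.8 = 381.48
(ad+bc)·Cov[Q, B] = (1.3)·23.2 = 30.16
Cov[X, V] = -619.5 + 381.48 + 30.16 = -207.86.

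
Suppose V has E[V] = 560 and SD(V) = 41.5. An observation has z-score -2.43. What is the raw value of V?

V = E[V] + z·SD(V) = 560 + (-2.43)·41.5 = 459.155.

V = 459.155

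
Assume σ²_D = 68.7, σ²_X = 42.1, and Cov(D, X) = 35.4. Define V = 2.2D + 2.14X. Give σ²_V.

σ²_V = 858.63556

σ²_V = a²·σ²_D + b²·σ²_X + 2ab·Cov(D, X) with a = 2.2, b = 2.14.
= 2.2²·68.7 + 2.14²·42.1 + 2·2.2·2.14·35.4
= 332.508 + 192.80116 + 333.3264 = 858.63556.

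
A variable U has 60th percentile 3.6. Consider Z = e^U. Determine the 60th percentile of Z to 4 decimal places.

60th percentile of Z = 36.5982

e^U is increasing, so P_{60}(Z) = g(P_{60}(U)) ≈ 36.5982.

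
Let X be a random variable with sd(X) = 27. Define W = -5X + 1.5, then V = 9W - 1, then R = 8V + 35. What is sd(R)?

sd(R) = 9720

sd(W) = |-5|·27 = 135.
sd(V) = |9|·135 = 1215.
sd(R) = |8|·1215 = 9720.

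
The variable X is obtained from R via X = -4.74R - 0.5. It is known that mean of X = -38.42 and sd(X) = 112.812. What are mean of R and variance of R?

From X = -4.74R - 0.5: mean of X = a·mean of R + b, so mean of R = (mean of X − b)/a = (-38.42 − (-0.5))/(-4.74) = 8.
variance of X = 112.812² = 12726.547344.
variance of X = a²·variance of R, so variance of R = 12726.547344/(-4.74)² = 566.44.

mean of R = 8, variance of R = 566.44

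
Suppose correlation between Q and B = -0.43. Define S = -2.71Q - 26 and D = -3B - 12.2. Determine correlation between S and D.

correlation between S and D = -0.43

Linear rescalings preserve correlation up to sign; here the slopes -2.71 and -3 have the same sign, so correlation between S and D = correlation between Q and B = -0.43.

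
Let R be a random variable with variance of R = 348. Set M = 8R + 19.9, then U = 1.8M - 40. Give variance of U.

variance of U = 72161.28

variance of M = 8²·348 = 22272.
variance of U = 1.8²·22272 = 72161.28.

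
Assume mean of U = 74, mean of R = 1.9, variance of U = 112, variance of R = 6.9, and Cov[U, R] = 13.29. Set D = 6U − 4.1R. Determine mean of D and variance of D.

mean of D = 6·mean of U + (-4.1)·mean of R = 6·74 + (-4.1)·1.9 = 436.21.
variance of D = a²·variance of U + b²·variance of R + 2ab·Cov[U, R] with a = 6, b = -4.1.
= 6²·112 + (-4.1)²·6.9 + 2·6·(-4.1)·13.29
= 4032 + 115.989 + (-653.868) = 3494.121.

mean of D = 436.21, variance of D = 3494.121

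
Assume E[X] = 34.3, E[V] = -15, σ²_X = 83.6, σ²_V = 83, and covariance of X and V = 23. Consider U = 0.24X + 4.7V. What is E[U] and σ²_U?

E[U] = 0.24·E[X] + 4.7·E[V] = 0.24·34.3 + 4.7·(-15) = -62.268.
σ²_U = a²·σ²_X + b²·σ²_V + 2ab·covariance of X and V with a = 0.24, b = 4.7.
= 0.24²·83.6 + 4.7²·83 + 2·0.24·4.7·23
= 4.81536 + 1833.47 + 51.888 = 1890.17336.

E[U] = -62.268, σ²_U = 1890.17336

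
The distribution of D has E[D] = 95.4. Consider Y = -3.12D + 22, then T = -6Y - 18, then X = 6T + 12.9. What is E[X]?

E[X] = 9828.228

E[Y] = (-3.12)·95.4 + 22 = -275.648.
E[T] = (-6)·(-275.648) + (-18) = 1635.888.
E[X] = 6·1635.888 + 12.9 = 9828.228.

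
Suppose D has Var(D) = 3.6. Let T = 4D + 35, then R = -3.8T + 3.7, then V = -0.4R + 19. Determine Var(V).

Var(V) = 133.07904

Var(T) = 4²·3.6 = 57.6.
Var(R) = (-3.8)²·57.6 = 831.744.
Var(V) = (-0.4)²·831.744 = 133.07904.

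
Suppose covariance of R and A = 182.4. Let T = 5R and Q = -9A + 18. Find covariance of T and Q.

covariance of T and Q = a·c·covariance of R and A = 5·(-9)·182.4 = -8208. Additive constants drop out.

covariance of T and Q = -8208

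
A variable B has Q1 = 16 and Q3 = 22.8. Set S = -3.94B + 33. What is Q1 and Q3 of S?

a = -3.94 < 0 reverses order: Q1(S) comes from Q3(B), Q3(S) from Q1(B).
Q1(S) = (-3.94)·22.8 + 33 = -56.832; Q3(S) = (-3.94)·16 + 33 = -30.04.

Q1(S) = -56.832, Q3(S) = -30.04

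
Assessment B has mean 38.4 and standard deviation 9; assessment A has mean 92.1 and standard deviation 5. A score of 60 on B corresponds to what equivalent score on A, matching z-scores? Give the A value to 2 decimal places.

A = 104.10

z = (60 − 38.4)/9 = 2.4.
A = 92.1 + z·5 = 92.1 + (60 − 38.4)·5/9 = 104.10.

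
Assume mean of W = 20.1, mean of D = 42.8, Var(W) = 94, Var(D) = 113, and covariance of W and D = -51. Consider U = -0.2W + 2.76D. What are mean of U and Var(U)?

mean of U = (-0.2)·mean of W + 2.76·mean of D = (-0.2)·20.1 + 2.76·42.8 = 114.108.
Var(U) = a²·Var(W) + b²·Var(D) + 2ab·covariance of W and D with a = -0.2, b = 2.76.
= (-0.2)²·94 + 2.76²·113 + 2·(-0.2)·2.76·(-51)
= 3.76 + 860.7888 + 56.304 = 920.8528.

mean of U = 114.108, Var(U) = 920.8528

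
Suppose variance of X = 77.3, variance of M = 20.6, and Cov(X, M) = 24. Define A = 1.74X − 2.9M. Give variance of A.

variance of A = 165.07148

variance of A = a²·variance of X + b²·variance of M + 2ab·Cov(X, M) with a = 1.74, b = -2.9.
= 1.74²·77.3 + (-2.9)²·20.6 + 2·1.74·(-2.9)·24
= 234.03348 + 173.246 + (-242.208) = 165.07148.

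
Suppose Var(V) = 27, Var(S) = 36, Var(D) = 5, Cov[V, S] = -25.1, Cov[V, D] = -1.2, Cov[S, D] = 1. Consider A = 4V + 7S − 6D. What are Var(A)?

Var(A) = a²·Var(V) + b²·Var(S) + c²·Var(D) + 2ab·Cov[V, S] + 2ac·Cov[V, D] + 2bc·Cov[S, D], with a = 4, b = 7, c = -6.
= 432 + 1764 + 180 + (-1405.6) + 57.6 + (-84)
= 944.

Var(A) = 944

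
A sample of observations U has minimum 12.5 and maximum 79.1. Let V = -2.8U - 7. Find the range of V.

Range(V) = 186.48

Range of U = 79.1 − 12.5 = 66.6.
Range(V) = |a|·Range(U) = |-2.8|·66.6 = 186.48.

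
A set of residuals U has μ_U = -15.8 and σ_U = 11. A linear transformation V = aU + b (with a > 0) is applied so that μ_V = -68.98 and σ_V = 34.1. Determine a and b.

σ_V = a·σ_U (a > 0), so a = 34.1/11 = 3.1.
μ_V = a·μ_U + b, so b = -68.98 − 3.1·(-15.8) = -20.

a = 3.1, b = -20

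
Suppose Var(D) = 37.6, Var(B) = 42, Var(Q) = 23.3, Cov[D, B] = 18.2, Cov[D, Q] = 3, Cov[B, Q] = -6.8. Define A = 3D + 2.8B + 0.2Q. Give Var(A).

Var(A) = 970.356

Var(A) = a²·Var(D) + b²·Var(B) + c²·Var(Q) + 2ab·Cov[D, B] + 2ac·Cov[D, Q] + 2bc·Cov[B, Q], with a = 3, b = 2.8, c = 0.2.
= 338.4 + 329.28 + 0.932 + 305.76 + 3.6 + (-7.616)
= 970.356.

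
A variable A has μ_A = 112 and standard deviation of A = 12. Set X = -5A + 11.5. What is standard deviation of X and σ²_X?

standard deviation of X = 60, σ²_X = 3600

X = -5A + 11.5 is linear with a = -5, b = 11.5.
standard deviation of X = |a|·standard deviation of A = |-5|·12 = 60.
σ²_A = 12² = 144.
σ²_X = a²·σ²_A = (-5)²·144 = 3600 (the additive constant 11.5 does not affect variance).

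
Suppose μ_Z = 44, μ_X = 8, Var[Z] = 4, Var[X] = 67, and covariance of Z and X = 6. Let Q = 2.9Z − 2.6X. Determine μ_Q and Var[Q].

μ_Q = 2.9·μ_Z + (-2.6)·μ_X = 2.9·44 + (-2.6)·8 = 106.8.
Var[Q] = a²·Var[Z] + b²·Var[X] + 2ab·covariance of Z and X with a = 2.9, b = -2.6.
= 2.9²·4 + (-2.6)²·67 + 2·2.9·(-2.6)·6
= 33.64 + 452.92 + (-90.48) = 396.08.

μ_Q = 106.8, Var[Q] = 396.08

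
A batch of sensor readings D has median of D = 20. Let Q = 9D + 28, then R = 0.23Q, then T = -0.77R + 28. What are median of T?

median of Q = 9·20 + 28 = 208.
median of R = 0.23·208 = 47.84.
median of T = (-0.77)·47.84 + 28 = -8.8368.

median of T = -8.8368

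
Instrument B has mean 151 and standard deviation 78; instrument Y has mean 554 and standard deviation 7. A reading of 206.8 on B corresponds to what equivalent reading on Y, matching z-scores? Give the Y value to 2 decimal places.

Y = 559.01

z = (206.8 − 151)/78 ≈ 0.7154.
Y = 554 + z·7 = 554 + (206.8 − 151)·7/78 ≈ 559.01.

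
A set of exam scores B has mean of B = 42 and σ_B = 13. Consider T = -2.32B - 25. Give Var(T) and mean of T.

Var(T) = 909.6256, mean of T = -122.44

T = -2.32B - 25 is linear with a = -2.32, b = -25.
Var(B) = 13² = 169.
Var(T) = a²·Var(B) = (-2.32)²·169 = 909.6256 (the additive constant -25 does not affect variance).
mean of T = a·mean of B + b = (-2.32)·42 + (-25) = -122.44.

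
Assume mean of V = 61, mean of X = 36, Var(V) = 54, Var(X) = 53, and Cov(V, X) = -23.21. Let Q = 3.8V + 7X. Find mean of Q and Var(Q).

mean of Q = 3.8·mean of V + 7·mean of X = 3.8·61 + 7·36 = 483.8.
Var(Q) = a²·Var(V) + b²·Var(X) + 2ab·Cov(V, X) with a = 3.8, b = 7.
= 3.8²·54 + 7²·53 + 2·3.8·7·(-23.21)
= 779.76 + 2597 + (-1234.772) = 2141.988.

mean of Q = 483.8, Var(Q) = 2141.988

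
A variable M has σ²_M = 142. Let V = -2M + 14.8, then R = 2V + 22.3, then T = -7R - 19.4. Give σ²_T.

σ²_V = (-2)²·142 = 568.
σ²_R = 2²·568 = 2272.
σ²_T = (-7)²·2272 = 111328.

σ²_T = 111328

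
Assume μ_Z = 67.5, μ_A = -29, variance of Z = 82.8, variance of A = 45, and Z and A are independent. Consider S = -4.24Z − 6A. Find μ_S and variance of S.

μ_S = -112.2, variance of S = 3108.54528

μ_S = (-4.24)·μ_Z + (-6)·μ_A = (-4.24)·67.5 + (-6)·(-29) = -112.2.
variance of S = a²·variance of Z + b²·variance of A + 2ab·covariance of Z and A with a = -4.24, b = -6.
Independence gives covariance of Z and A = 0.
= (-4.24)²·82.8 + (-6)²·45 + 2·(-4.24)·(-6)·0
= 1488.54528 + 1620 + 0 = 3108.54528.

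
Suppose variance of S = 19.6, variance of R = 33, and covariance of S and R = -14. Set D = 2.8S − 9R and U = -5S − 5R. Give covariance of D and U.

covariance of D and U = 776.6

By bilinearity, covariance of D and U = ac·variance of S + bd·variance of R + (ad+bc)·covariance of S and R, with a=2.8, b=-9, c=-5, d=-5.
ac·variance of S = 2.8·(-5)·19.6 = -274.4
bd·variance of R = (-9)·(-5)·33 = 1485
(ad+bc)·covariance of S and R = (31)·(-14) = -434
covariance of D and U = -274.4 + 1485 + (-434) = 776.6.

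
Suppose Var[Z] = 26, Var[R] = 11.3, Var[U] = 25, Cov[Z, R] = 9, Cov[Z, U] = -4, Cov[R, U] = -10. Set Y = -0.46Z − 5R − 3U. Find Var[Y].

Var[Y] = a²·Var[Z] + b²·Var[R] + c²·Var[U] + 2ab·Cov[Z, R] + 2ac·Cov[Z, U] + 2bc·Cov[R, U], with a = -0.46, b = -5, c = -3.
= 5.5016 + 282.5 + 225 + 41.4 + (-11.04) + (-300)
= 243.3616.

Var[Y] = 243.3616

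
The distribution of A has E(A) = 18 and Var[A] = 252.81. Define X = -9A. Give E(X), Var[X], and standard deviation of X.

X = -9A is linear with a = -9, b = 0.
E(X) = a·E(A) + b = (-9)·18 = -162.
Var[X] = a²·Var[A] = (-9)²·252.81 = 20477.61.
standard deviation of A = √252.81 = 15.9.
standard deviation of X = |a|·standard deviation of A = |-9|·15.9 = 143.1.

E(X) = -162, Var[X] = 20477.61, standard deviation of X = 143.1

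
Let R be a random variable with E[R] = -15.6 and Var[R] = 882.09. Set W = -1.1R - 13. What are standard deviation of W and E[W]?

W = -1.1R - 13 is linear with a = -1.1, b = -13.
standard deviation of R = √882.09 = 29.7.
standard deviation of W = |a|·standard deviation of R = |-1.1|·29.7 = 32.67.
E[W] = a·E[R] + b = (-1.1)·(-15.6) + (-13) = 4.16.

standard deviation of W = 32.67, E[W] = 4.16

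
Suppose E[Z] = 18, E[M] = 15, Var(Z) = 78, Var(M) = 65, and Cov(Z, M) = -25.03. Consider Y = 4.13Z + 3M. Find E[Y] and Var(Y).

E[Y] = 4.13·E[Z] + 3·E[M] = 4.13·18 + 3·15 = 119.34.
Var(Y) = a²·Var(Z) + b²·Var(M) + 2ab·Cov(Z, M) with a = 4.13, b = 3.
= 4.13²·78 + 3²·65 + 2·4.13·3·(-25.03)
= 1330.4382 + 585 + (-620.2434) = 1295.1948.

E[Y] = 119.34, Var(Y) = 1295.1948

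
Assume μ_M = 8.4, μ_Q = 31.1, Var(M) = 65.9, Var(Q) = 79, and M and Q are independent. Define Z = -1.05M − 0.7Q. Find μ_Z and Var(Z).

μ_Z = -30.59, Var(Z) = 111.36475

μ_Z = (-1.05)·μ_M + (-0.7)·μ_Q = (-1.05)·8.4 + (-0.7)·31.1 = -30.59.
Var(Z) = a²·Var(M) + b²·Var(Q) + 2ab·Cov[M, Q] with a = -1.05, b = -0.7.
Independence gives Cov[M, Q] = 0.
= (-1.05)²·65.9 + (-0.7)²·79 + 2·(-1.05)·(-0.7)·0
= 72.65475 + 38.71 + 0 = 111.36475.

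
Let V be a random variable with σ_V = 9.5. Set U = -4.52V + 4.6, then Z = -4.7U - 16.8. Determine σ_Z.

σ_Z = 201.818

σ_U = |-4.52|·9.5 = 42.94.
σ_Z = |-4.7|·42.94 = 201.818.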